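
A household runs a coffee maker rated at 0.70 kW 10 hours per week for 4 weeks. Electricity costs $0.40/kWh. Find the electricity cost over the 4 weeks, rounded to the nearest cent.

Runtime = 10 h/week × 4 weeks = 40 h
Energy = 0.7 kW × 40 h = 28 kWh
Cost = 28 kWh × $0.40/kWh = $11.20

$11.20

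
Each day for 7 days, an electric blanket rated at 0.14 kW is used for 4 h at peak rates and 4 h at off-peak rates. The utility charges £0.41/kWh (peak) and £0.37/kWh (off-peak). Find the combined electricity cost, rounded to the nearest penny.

Peak energy = 0.14 kW × 4 h × 7 = 3.92 kWh
Off-peak energy = 0.14 kW × 4 h × 7 = 3.92 kWh
Cost = 3.92 × £0.41 + 3.92 × £0.37 = £1.6072 + £1.4504 = £3.06

£3.06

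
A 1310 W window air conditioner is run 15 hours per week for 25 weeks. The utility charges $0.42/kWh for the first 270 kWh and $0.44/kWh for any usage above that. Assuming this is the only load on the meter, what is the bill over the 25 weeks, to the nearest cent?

Runtime = 15 h/week × 25 weeks = 375 h
Energy = 1.31 kW × 375 h = 491.25 kWh
Tier 1 (0–270 kWh): 270 × $0.42 = $113.4
Above 270 kWh: 221.25 × $0.44 = $97.35
Bill = $210.75

$210.75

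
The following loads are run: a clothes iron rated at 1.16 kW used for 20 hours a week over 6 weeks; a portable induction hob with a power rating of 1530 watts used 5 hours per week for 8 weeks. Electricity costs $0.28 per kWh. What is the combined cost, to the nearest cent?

clothes iron: Runtime = 20 h/week × 6 weeks = 120 h
clothes iron: 1.16 kW × 120 h = 139.2 kWh
portable induction hob: Runtime = 5 h/week × 8 weeks = 40 h
portable induction hob: 1.53 kW × 40 h = 61.2 kWh
Total energy = 200.4 kWh
Cost = 200.4 × $0.28 = $56.11

$56.11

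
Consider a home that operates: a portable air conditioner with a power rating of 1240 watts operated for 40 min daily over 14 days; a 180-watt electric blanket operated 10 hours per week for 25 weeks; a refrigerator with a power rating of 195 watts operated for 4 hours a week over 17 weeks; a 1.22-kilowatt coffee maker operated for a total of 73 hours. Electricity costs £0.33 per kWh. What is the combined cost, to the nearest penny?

£52.43

portable air conditioner: Runtime = 40 min × 14 = 560 min = 9.333333… h
portable air conditioner: 1.24 kW × 9.333333… h = 11.573333… kWh
electric blanket: Runtime = 10 h/week × 25 weeks = 250 h
electric blanket: 0.18 kW × 250 h = 45 kWh
refrigerator: Runtime = 4 h/week × 17 weeks = 68 h
refrigerator: 0.195 kW × 68 h = 13.26 kWh
coffee maker: 1.22 kW × 73 h = 89.06 kWh
Total energy = 158.893333… kWh
Cost = 158.893333… × £0.33 = £52.43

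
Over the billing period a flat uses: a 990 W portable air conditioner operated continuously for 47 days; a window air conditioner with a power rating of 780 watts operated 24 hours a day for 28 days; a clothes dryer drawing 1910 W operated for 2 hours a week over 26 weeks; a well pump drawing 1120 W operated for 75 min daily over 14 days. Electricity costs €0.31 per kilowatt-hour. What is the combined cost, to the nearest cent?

portable air conditioner: Runtime = 24 h × 47 = 1128 h
portable air conditioner: 0.99 kW × 1128 h = 1116.72 kWh
window air conditioner: Runtime = 24 h × 28 = 672 h
window air conditioner: 0.78 kW × 672 h = 524.16 kWh
clothes dryer: Runtime = 2 h/week × 26 weeks = 52 h
clothes dryer: 1.91 kW × 52 h = 99.32 kWh
well pump: Runtime = 75 min × 14 = 1050 min = 17.5 h
well pump: 1.12 kW × 17.5 h = 19.6 kWh
Total energy = 1759.8 kWh
Cost = 1759.8 × €0.31 = €545.54

€545.54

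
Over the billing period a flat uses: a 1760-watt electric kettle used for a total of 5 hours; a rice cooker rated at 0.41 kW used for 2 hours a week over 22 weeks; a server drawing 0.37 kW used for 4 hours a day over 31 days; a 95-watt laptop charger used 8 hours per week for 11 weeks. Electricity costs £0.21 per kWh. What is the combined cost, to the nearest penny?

£17.03

electric kettle: 1.76 kW × 5 h = 8.8 kWh
rice cooker: Runtime = 2 h/week × 22 weeks = 44 h
rice cooker: 0.41 kW × 44 h = 18.04 kWh
server: Runtime = 4 h/day × 31 days = 124 h
server: 0.37 kW × 124 h = 45.88 kWh
laptop charger: Runtime = 8 h/week × 11 weeks = 88 h
laptop charger: 0.095 kW × 88 h = 8.36 kWh
Total energy = 81.08 kWh
Cost = 81.08 × £0.21 = £17.03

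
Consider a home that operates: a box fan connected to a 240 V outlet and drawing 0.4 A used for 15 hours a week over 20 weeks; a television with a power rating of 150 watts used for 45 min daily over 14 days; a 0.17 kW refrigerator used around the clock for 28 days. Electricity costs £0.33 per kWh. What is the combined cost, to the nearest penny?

£47.72

box fan: Power = 0.4 A × 240 V = 96 W = 0.096 kW
box fan: Runtime = 15 h/week × 20 weeks = 300 h
box fan: 0.096 kW × 300 h = 28.8 kWh
television: Runtime = 45 min × 14 = 630 min = 10.5 h
television: 0.15 kW × 10.5 h = 1.575 kWh
refrigerator: Runtime = 24 h × 28 = 672 h
refrigerator: 0.17 kW × 672 h = 114.24 kWh
Total energy = 144.615 kWh
Cost = 144.615 × £0.33 = £47.72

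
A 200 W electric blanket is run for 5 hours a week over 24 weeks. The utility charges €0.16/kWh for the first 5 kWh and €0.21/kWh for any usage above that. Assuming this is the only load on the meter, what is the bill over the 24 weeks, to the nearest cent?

Runtime = 5 h/week × 24 weeks = 120 h
Energy = 0.2 kW × 120 h = 24 kWh
Tier 1 (0–5 kWh): 5 × €0.16 = €0.8
Above 5 kWh: 19 × €0.21 = €3.99
Bill = €4.79

€4.79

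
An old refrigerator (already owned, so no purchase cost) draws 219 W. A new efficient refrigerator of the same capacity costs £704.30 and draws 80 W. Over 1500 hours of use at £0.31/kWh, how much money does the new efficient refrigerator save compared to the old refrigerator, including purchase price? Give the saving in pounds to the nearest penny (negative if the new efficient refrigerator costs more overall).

-£639.67

old refrigerator: £0.00 + (219/1000) kW × 1500 h × £0.31 = £0.00 + £101.835 = £101.835
new efficient refrigerator: £704.30 + (80/1000) kW × 1500 h × £0.31 = £704.30 + £37.2 = £741.5
Saving = £101.835 − £741.5 = −£639.665 → -£639.67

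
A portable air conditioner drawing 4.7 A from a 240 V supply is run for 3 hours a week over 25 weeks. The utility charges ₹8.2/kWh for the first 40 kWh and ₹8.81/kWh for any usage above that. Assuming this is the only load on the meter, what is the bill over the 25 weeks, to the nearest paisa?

Power = 4.7 A × 240 V = 1128 W = 1.128 kW
Runtime = 3 h/week × 25 weeks = 75 h
Energy = 1.128 kW × 75 h = 84.6 kWh
Tier 1 (0–40 kWh): 40 × ₹8.2 = ₹328
Above 40 kWh: 44.6 × ₹8.81 = ₹392.926
Bill = ₹720.93

₹720.93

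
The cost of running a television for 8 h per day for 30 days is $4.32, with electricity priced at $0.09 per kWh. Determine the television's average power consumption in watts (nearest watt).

Energy = $4.32 ÷ $0.09/kWh = 48 kWh
Runtime = 8 h/day × 30 days = 240 h
Power = 48 kWh ÷ 240 h = 0.2 kW = 200 W

200 W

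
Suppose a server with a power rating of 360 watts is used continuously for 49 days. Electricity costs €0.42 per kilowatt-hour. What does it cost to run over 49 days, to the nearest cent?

Runtime = 24 h × 49 = 1176 h
Energy = 0.36 kW × 1176 h = 423.36 kWh
Cost = 423.36 kWh × €0.42/kWh = €177.81

€177.81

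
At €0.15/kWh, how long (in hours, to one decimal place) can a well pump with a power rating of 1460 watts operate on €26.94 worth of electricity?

Energy available = €26.94 ÷ €0.15/kWh = 179.6 kWh
Hours = 179.6 kWh ÷ 1.46 kW = 123.0 h

123.0 h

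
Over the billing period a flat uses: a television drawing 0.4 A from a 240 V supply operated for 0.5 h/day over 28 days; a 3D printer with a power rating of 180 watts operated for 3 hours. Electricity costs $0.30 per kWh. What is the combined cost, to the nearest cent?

television: Power = 0.4 A × 240 V = 96 W = 0.096 kW
television: Runtime = 0.5 h/day × 28 days = 14 h
television: 0.096 kW × 14 h = 1.344 kWh
3D printer: 0.18 kW × 3 h = 0.54 kWh
Total energy = 1.884 kWh
Cost = 1.884 × $0.30 = $0.57

$0.57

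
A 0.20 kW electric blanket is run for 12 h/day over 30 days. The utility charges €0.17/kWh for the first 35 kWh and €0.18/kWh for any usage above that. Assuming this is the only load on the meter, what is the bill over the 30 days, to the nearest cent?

€12.61

Runtime = 12 h/day × 30 days = 360 h
Energy = 0.2 kW × 360 h = 72 kWh
Tier 1 (0–35 kWh): 35 × €0.17 = €5.95
Above 35 kWh: 37 × €0.18 = €6.66
Bill = €12.61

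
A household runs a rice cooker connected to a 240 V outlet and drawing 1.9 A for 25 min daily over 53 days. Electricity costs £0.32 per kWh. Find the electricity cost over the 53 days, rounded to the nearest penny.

£3.22

Power = 1.9 A × 240 V = 456 W = 0.456 kW
Runtime = 25 min × 53 = 1325 min = 22.083333… h
Energy = 0.456 kW × 22.083333… h = 10.07 kWh
Cost = 10.07 kWh × £0.32/kWh = £3.22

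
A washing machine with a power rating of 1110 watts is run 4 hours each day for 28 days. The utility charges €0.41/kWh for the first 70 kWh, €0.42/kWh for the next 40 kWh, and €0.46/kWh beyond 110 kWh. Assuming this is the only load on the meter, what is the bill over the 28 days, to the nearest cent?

€52.09

Runtime = 4 h/day × 28 days = 112 h
Energy = 1.11 kW × 112 h = 124.32 kWh
Tier 1 (0–70 kWh): 70 × €0.41 = €28.7
Tier 2 (70–110 kWh): 40 × €0.42 = €16.8
Above 110 kWh: 14.32 × €0.46 = €6.5872
Bill = €52.09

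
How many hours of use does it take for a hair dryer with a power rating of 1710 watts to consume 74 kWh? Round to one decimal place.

Hours = 74 kWh ÷ 1.71 kW = 43.3 h

43.3 h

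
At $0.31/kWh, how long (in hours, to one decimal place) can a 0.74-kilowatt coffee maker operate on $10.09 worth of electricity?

Energy available = $10.09 ÷ $0.31/kWh = 32.5484 kWh
Hours = 32.5484 kWh ÷ 0.74 kW = 44.0 h

44.0 h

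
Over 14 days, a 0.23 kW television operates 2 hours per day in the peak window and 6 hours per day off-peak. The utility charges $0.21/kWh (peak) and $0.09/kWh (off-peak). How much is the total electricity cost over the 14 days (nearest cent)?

Peak energy = 0.23 kW × 2 h × 14 = 6.44 kWh
Off-peak energy = 0.23 kW × 6 h × 14 = 19.32 kWh
Cost = 6.44 × $0.21 + 19.32 × $0.09 = $1.3524 + $1.7388 = $3.09

$3.09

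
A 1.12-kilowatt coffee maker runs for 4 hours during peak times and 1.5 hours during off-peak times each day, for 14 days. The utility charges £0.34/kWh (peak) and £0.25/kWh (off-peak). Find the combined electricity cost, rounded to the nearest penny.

£27.20

Peak energy = 1.12 kW × 4 h × 14 = 62.72 kWh
Off-peak energy = 1.12 kW × 1.5 h × 14 = 23.52 kWh
Cost = 62.72 × £0.34 + 23.52 × £0.25 = £21.3248 + £5.88 = £27.20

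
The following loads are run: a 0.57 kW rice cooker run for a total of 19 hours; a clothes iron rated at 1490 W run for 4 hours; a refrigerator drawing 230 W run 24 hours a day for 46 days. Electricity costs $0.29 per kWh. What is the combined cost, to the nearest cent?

rice cooker: 0.57 kW × 19 h = 10.83 kWh
clothes iron: 1.49 kW × 4 h = 5.96 kWh
refrigerator: Runtime = 24 h × 46 = 1104 h
refrigerator: 0.23 kW × 1104 h = 253.92 kWh
Total energy = 270.71 kWh
Cost = 270.71 × $0.29 = $78.51

$78.51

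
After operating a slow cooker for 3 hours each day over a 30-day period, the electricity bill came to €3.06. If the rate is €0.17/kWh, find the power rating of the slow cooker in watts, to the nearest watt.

200 W

Energy = €3.06 ÷ €0.17/kWh = 18 kWh
Runtime = 3 h/day × 30 days = 90 h
Power = 18 kWh ÷ 90 h = 0.2 kW = 200 W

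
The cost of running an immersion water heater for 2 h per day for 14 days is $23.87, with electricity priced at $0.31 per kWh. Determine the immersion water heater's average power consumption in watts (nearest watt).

2750 W

Energy = $23.87 ÷ $0.31/kWh = 77 kWh
Runtime = 2 h/day × 14 days = 28 h
Power = 77 kWh ÷ 28 h = 2.75 kW = 2750 W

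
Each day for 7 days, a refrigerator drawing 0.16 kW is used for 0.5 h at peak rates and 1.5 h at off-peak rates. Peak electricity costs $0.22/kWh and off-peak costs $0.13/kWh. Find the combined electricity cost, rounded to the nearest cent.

$0.34

Peak energy = 0.16 kW × 0.5 h × 7 = 0.56 kWh
Off-peak energy = 0.16 kW × 1.5 h × 7 = 1.68 kWh
Cost = 0.56 × $0.22 + 1.68 × $0.13 = $0.1232 + $0.2184 = $0.34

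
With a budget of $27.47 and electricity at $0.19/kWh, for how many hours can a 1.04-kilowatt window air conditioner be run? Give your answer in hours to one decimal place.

139.0 h

Energy available = $27.47 ÷ $0.19/kWh = 144.5789 kWh
Hours = 144.5789 kWh ÷ 1.04 kW = 139.0 h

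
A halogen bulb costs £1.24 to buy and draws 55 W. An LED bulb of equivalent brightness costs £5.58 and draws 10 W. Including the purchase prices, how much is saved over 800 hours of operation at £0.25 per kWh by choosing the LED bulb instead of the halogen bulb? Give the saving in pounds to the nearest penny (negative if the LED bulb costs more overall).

halogen bulb: £1.24 + (55/1000) kW × 800 h × £0.25 = £1.24 + £11 = £12.24
LED bulb: £5.58 + (10/1000) kW × 800 h × £0.25 = £5.58 + £2 = £7.58
Saving = £12.24 − £7.58 = £4.66

£4.66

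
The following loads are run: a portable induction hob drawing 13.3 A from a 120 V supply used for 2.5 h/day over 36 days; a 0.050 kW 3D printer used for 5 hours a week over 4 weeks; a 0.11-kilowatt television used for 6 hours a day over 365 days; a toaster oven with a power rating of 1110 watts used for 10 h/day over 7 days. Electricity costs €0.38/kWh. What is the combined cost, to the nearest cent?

€176.03

portable induction hob: Power = 13.3 A × 120 V = 1596 W = 1.596 kW
portable induction hob: Runtime = 2.5 h/day × 36 days = 90 h
portable induction hob: 1.596 kW × 90 h = 143.64 kWh
3D printer: Runtime = 5 h/week × 4 weeks = 20 h
3D printer: 0.05 kW × 20 h = 1 kWh
television: Runtime = 6 h/day × 365 days = 2190 h
television: 0.11 kW × 2190 h = 240.9 kWh
toaster oven: Runtime = 10 h/day × 7 days = 70 h
toaster oven: 1.11 kW × 70 h = 77.7 kWh
Total energy = 463.24 kWh
Cost = 463.24 × €0.38 = €176.03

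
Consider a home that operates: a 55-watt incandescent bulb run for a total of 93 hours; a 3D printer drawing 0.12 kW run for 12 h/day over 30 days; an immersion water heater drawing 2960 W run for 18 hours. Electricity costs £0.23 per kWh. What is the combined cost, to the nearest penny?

incandescent bulb: 0.055 kW × 93 h = 5.115 kWh
3D printer: Runtime = 12 h/day × 30 days = 360 h
3D printer: 0.12 kW × 360 h = 43.2 kWh
immersion water heater: 2.96 kW × 18 h = 53.28 kWh
Total energy = 101.595 kWh
Cost = 101.595 × £0.23 = £23.37

£23.37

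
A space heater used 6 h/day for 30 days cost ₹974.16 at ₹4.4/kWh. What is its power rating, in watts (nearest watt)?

Energy = ₹974.16 ÷ ₹4.4/kWh = 221.4 kWh
Runtime = 6 h/day × 30 days = 180 h
Power = 221.4 kWh ÷ 180 h = 1.23 kW = 1230 W

1230 W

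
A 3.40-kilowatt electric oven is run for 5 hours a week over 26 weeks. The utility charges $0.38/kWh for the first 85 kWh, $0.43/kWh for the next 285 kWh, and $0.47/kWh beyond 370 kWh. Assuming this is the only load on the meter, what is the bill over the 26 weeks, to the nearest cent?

Runtime = 5 h/week × 26 weeks = 130 h
Energy = 3.4 kW × 130 h = 442 kWh
Tier 1 (0–85 kWh): 85 × $0.38 = $32.3
Tier 2 (85–370 kWh): 285 × $0.43 = $122.55
Above 370 kWh: 72 × $0.47 = $33.84
Bill = $188.69

$188.69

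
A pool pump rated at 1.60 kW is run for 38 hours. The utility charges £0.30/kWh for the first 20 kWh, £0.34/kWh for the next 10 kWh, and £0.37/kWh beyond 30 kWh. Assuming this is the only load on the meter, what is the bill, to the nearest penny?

£20.80

Energy = 1.6 kW × 38 h = 60.8 kWh
Tier 1 (0–20 kWh): 20 × £0.30 = £6
Tier 2 (20–30 kWh): 10 × £0.34 = £3.4
Above 30 kWh: 30.8 × £0.37 = £11.396
Bill = £20.80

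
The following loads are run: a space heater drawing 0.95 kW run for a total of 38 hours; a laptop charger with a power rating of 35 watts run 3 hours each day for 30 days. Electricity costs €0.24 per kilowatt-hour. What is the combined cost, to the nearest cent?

€9.42

space heater: 0.95 kW × 38 h = 36.1 kWh
laptop charger: Runtime = 3 h/day × 30 days = 90 h
laptop charger: 0.035 kW × 90 h = 3.15 kWh
Total energy = 39.25 kWh
Cost = 39.25 × €0.24 = €9.42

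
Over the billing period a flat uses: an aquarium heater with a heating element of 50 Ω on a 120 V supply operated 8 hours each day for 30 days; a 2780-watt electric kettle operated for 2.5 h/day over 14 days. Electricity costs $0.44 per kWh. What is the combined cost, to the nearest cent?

aquarium heater: Power = V²/R = 120²/50 = 288 W = 0.288 kW
aquarium heater: Runtime = 8 h/day × 30 days = 240 h
aquarium heater: 0.288 kW × 240 h = 69.12 kWh
electric kettle: Runtime = 2.5 h/day × 14 days = 35 h
electric kettle: 2.78 kW × 35 h = 97.3 kWh
Total energy = 166.42 kWh
Cost = 166.42 × $0.44 = $73.22

$73.22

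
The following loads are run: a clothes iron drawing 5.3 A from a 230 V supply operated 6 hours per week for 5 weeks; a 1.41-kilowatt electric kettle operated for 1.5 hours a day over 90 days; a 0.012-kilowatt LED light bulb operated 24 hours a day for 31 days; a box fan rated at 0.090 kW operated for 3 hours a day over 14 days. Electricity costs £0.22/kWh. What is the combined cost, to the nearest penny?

clothes iron: Power = 5.3 A × 230 V = 1219 W = 1.219 kW
clothes iron: Runtime = 6 h/week × 5 weeks = 30 h
clothes iron: 1.219 kW × 30 h = 36.57 kWh
electric kettle: Runtime = 1.5 h/day × 90 days = 135 h
electric kettle: 1.41 kW × 135 h = 190.35 kWh
LED light bulb: Runtime = 24 h × 31 = 744 h
LED light bulb: 0.012 kW × 744 h = 8.928 kWh
box fan: Runtime = 3 h/day × 14 days = 42 h
box fan: 0.09 kW × 42 h = 3.78 kWh
Total energy = 239.628 kWh
Cost = 239.628 × £0.22 = £52.72

£52.72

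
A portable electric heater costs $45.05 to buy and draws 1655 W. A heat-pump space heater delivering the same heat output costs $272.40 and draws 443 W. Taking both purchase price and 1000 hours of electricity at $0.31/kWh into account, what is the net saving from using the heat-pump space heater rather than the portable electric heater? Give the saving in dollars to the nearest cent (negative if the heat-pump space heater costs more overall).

$148.37

portable electric heater: $45.05 + (1655/1000) kW × 1000 h × $0.31 = $45.05 + $513.05 = $558.1
heat-pump space heater: $272.40 + (443/1000) kW × 1000 h × $0.31 = $272.40 + $137.33 = $409.73
Saving = $558.1 − $409.73 = $148.37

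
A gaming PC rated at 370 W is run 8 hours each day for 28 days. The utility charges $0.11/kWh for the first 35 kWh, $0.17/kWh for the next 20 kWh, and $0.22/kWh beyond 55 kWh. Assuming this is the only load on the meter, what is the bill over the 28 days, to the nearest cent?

Runtime = 8 h/day × 28 days = 224 h
Energy = 0.37 kW × 224 h = 82.88 kWh
Tier 1 (0–35 kWh): 35 × $0.11 = $3.85
Tier 2 (35–55 kWh): 20 × $0.17 = $3.4
Above 55 kWh: 27.88 × $0.22 = $6.1336
Bill = $13.38

$13.38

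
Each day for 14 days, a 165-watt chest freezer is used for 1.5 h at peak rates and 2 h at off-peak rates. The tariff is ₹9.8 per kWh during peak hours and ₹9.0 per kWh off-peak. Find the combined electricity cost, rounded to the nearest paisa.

Peak energy = 0.165 kW × 1.5 h × 14 = 3.465 kWh
Off-peak energy = 0.165 kW × 2 h × 14 = 4.62 kWh
Cost = 3.465 × ₹9.8 + 4.62 × ₹9.0 = ₹33.957 + ₹41.58 = ₹75.54

₹75.54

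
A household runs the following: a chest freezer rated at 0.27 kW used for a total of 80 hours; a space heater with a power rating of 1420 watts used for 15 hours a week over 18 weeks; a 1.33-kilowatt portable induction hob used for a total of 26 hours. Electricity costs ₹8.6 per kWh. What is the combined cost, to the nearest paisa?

₹3780.39

chest freezer: 0.27 kW × 80 h = 21.6 kWh
space heater: Runtime = 15 h/week × 18 weeks = 270 h
space heater: 1.42 kW × 270 h = 383.4 kWh
portable induction hob: 1.33 kW × 26 h = 34.58 kWh
Total energy = 439.58 kWh
Cost = 439.58 × ₹8.6 = ₹3780.39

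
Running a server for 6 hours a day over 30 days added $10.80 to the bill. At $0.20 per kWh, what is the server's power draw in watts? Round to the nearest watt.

Energy = $10.80 ÷ $0.20/kWh = 54 kWh
Runtime = 6 h/day × 30 days = 180 h
Power = 54 kWh ÷ 180 h = 0.3 kW = 300 W

300 W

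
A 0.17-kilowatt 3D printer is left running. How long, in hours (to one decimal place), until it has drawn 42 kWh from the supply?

Hours = 42 kWh ÷ 0.17 kW = 247.1 h

247.1 h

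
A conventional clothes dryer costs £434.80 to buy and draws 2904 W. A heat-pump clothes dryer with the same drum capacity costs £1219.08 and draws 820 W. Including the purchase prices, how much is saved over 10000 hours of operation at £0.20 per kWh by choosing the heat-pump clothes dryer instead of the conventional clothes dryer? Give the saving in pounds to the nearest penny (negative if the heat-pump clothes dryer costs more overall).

conventional clothes dryer: £434.80 + (2904/1000) kW × 10000 h × £0.20 = £434.80 + £5808 = £6242.8
heat-pump clothes dryer: £1219.08 + (820/1000) kW × 10000 h × £0.20 = £1219.08 + £1640 = £2859.08
Saving = £6242.8 − £2859.08 = £3383.72

£3383.72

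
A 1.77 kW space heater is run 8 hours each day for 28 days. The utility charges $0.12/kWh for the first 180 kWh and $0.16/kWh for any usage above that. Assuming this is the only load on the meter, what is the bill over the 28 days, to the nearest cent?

Runtime = 8 h/day × 28 days = 224 h
Energy = 1.77 kW × 224 h = 396.48 kWh
Tier 1 (0–180 kWh): 180 × $0.12 = $21.6
Above 180 kWh: 216.48 × $0.16 = $34.6368
Bill = $56.24

$56.24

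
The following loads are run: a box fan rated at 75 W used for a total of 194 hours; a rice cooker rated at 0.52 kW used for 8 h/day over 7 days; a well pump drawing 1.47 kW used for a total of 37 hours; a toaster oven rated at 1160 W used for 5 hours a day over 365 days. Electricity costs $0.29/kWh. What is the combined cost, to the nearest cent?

$642.37

box fan: 0.075 kW × 194 h = 14.55 kWh
rice cooker: Runtime = 8 h/day × 7 days = 56 h
rice cooker: 0.52 kW × 56 h = 29.12 kWh
well pump: 1.47 kW × 37 h = 54.39 kWh
toaster oven: Runtime = 5 h/day × 365 days = 1825 h
toaster oven: 1.16 kW × 1825 h = 2117 kWh
Total energy = 2215.06 kWh
Cost = 2215.06 × $0.29 = $642.37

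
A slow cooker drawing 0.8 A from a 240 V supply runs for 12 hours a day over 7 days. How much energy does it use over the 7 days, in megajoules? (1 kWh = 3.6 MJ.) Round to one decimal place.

58.1 MJ

Power = 0.8 A × 240 V = 192 W = 0.192 kW
Runtime = 12 h/day × 7 days = 84 h
Energy = 0.192 kW × 84 h = 16.128 kWh
= 16.128 × 3.6 MJ = 58.1 MJ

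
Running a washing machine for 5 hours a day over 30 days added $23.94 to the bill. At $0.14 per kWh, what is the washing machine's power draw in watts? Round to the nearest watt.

1140 W

Energy = $23.94 ÷ $0.14/kWh = 171 kWh
Runtime = 5 h/day × 30 days = 150 h
Power = 171 kWh ÷ 150 h = 1.14 kW = 1140 W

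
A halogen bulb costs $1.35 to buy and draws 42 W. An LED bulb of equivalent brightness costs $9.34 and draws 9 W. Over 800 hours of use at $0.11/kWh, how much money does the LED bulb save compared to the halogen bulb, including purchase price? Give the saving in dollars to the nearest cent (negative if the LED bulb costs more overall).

-$5.09

halogen bulb: $1.35 + (42/1000) kW × 800 h × $0.11 = $1.35 + $3.696 = $5.046
LED bulb: $9.34 + (9/1000) kW × 800 h × $0.11 = $9.34 + $0.792 = $10.132
Saving = $5.046 − $10.132 = −$5.086 → -$5.09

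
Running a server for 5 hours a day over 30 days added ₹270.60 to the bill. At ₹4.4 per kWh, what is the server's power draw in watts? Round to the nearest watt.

Energy = ₹270.60 ÷ ₹4.4/kWh = 61.5 kWh
Runtime = 5 h/day × 30 days = 150 h
Power = 61.5 kWh ÷ 150 h = 0.41 kW = 410 W

410 W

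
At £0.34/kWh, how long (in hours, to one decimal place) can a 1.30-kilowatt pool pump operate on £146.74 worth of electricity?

332.0 h

Energy available = £146.74 ÷ £0.34/kWh = 431.5882 kWh
Hours = 431.5882 kWh ÷ 1.3 kW = 332.0 h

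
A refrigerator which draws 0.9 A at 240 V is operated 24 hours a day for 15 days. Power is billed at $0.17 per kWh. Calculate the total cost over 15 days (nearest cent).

$13.22

Power = 0.9 A × 240 V = 216 W = 0.216 kW
Runtime = 24 h × 15 = 360 h
Energy = 0.216 kW × 360 h = 77.76 kWh
Cost = 77.76 kWh × $0.17/kWh = $13.22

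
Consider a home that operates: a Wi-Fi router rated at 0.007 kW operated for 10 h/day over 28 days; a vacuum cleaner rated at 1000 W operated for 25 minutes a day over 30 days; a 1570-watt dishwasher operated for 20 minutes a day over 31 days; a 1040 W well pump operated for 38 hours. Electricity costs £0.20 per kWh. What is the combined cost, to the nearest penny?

Wi-Fi router: Runtime = 10 h/day × 28 days = 280 h
Wi-Fi router: 0.007 kW × 280 h = 1.96 kWh
vacuum cleaner: Runtime = 25 min × 30 = 750 min = 12.5 h
vacuum cleaner: 1 kW × 12.5 h = 12.5 kWh
dishwasher: Runtime = 20 min × 31 = 620 min = 10.333333… h
dishwasher: 1.57 kW × 10.333333… h = 16.223333… kWh
well pump: 1.04 kW × 38 h = 39.52 kWh
Total energy = 70.203333… kWh
Cost = 70.203333… × £0.20 = £14.04

£14.04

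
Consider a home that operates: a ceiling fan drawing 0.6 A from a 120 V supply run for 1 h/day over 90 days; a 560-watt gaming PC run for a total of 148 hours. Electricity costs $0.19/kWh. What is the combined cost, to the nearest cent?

ceiling fan: Power = 0.6 A × 120 V = 72 W = 0.072 kW
ceiling fan: Runtime = 1 h/day × 90 days = 90 h
ceiling fan: 0.072 kW × 90 h = 6.48 kWh
gaming PC: 0.56 kW × 148 h = 82.88 kWh
Total energy = 89.36 kWh
Cost = 89.36 × $0.19 = $16.98

$16.98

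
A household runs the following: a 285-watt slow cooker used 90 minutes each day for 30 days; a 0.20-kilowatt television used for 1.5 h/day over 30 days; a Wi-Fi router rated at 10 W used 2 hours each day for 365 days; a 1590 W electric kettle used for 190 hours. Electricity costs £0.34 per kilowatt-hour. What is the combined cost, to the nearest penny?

slow cooker: Runtime = 90 min × 30 = 2700 min = 45 h
slow cooker: 0.285 kW × 45 h = 12.825 kWh
television: Runtime = 1.5 h/day × 30 days = 45 h
television: 0.2 kW × 45 h = 9 kWh
Wi-Fi router: Runtime = 2 h/day × 365 days = 730 h
Wi-Fi router: 0.01 kW × 730 h = 7.3 kWh
electric kettle: 1.59 kW × 190 h = 302.1 kWh
Total energy = 331.225 kWh
Cost = 331.225 × £0.34 = £112.62

£112.62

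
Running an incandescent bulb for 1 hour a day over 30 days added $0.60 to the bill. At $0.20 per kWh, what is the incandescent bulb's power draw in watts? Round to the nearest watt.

100 W

Energy = $0.60 ÷ $0.20/kWh = 3 kWh
Runtime = 1 h/day × 30 days = 30 h
Power = 3 kWh ÷ 30 h = 0.1 kW = 100 W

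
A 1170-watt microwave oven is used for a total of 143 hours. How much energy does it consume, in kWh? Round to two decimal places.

167.31 kWh

Energy = 1.17 kW × 143 h = 167.31 kWh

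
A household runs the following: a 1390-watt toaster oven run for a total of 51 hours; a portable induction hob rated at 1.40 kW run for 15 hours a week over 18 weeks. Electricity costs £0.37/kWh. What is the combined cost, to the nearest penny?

toaster oven: 1.39 kW × 51 h = 70.89 kWh
portable induction hob: Runtime = 15 h/week × 18 weeks = 270 h
portable induction hob: 1.4 kW × 270 h = 378 kWh
Total energy = 448.89 kWh
Cost = 448.89 × £0.37 = £166.09

£166.09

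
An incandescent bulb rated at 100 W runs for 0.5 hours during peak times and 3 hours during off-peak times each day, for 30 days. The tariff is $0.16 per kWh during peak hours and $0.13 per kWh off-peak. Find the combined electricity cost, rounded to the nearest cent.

$1.41

Peak energy = 0.1 kW × 0.5 h × 30 = 1.5 kWh
Off-peak energy = 0.1 kW × 3 h × 30 = 9 kWh
Cost = 1.5 × $0.16 + 9 × $0.13 = $0.24 + $1.17 = $1.41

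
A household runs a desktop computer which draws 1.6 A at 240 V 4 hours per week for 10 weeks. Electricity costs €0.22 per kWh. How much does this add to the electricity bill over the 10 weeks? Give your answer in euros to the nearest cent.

Power = 1.6 A × 240 V = 384 W = 0.384 kW
Runtime = 4 h/week × 10 weeks = 40 h
Energy = 0.384 kW × 40 h = 15.36 kWh
Cost = 15.36 kWh × €0.22/kWh = €3.38

€3.38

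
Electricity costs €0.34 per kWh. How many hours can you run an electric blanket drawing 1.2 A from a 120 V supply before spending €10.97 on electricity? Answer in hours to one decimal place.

224.1 h

Power = 1.2 A × 120 V = 144 W = 0.144 kW
Energy available = €10.97 ÷ €0.34/kWh = 32.2647 kWh
Hours = 32.2647 kWh ÷ 0.144 kW = 224.1 h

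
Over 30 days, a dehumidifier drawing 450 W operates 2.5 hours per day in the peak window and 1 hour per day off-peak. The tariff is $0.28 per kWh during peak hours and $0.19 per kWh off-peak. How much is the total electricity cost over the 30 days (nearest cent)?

$12.02

Peak energy = 0.45 kW × 2.5 h × 30 = 33.75 kWh
Off-peak energy = 0.45 kW × 1 h × 30 = 13.5 kWh
Cost = 33.75 × $0.28 + 13.5 × $0.19 = $9.45 + $2.565 = $12.02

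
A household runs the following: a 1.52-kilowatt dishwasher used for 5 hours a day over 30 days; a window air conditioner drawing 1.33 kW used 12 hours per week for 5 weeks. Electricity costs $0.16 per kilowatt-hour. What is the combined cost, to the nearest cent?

$49.25

dishwasher: Runtime = 5 h/day × 30 days = 150 h
dishwasher: 1.52 kW × 150 h = 228 kWh
window air conditioner: Runtime = 12 h/week × 5 weeks = 60 h
window air conditioner: 1.33 kW × 60 h = 79.8 kWh
Total energy = 307.8 kWh
Cost = 307.8 × $0.16 = $49.25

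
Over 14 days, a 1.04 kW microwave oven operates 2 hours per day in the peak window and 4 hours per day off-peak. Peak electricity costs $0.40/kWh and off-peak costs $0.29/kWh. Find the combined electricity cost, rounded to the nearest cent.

Peak energy = 1.04 kW × 2 h × 14 = 29.12 kWh
Off-peak energy = 1.04 kW × 4 h × 14 = 58.24 kWh
Cost = 29.12 × $0.40 + 58.24 × $0.29 = $11.648 + $16.8896 = $28.54

$28.54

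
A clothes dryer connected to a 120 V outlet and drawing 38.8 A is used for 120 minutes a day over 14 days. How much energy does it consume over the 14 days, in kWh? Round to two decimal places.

130.37 kWh

Power = 38.8 A × 120 V = 4656 W = 4.656 kW
Runtime = 120 min × 14 = 1680 min = 28 h
Energy = 4.656 kW × 28 h = 130.368 kWh ≈ 130.37 kWh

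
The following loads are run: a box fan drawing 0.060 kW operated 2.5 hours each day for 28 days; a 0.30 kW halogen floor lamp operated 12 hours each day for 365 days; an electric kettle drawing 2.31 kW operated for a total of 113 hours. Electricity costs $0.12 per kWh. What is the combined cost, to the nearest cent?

box fan: Runtime = 2.5 h/day × 28 days = 70 h
box fan: 0.06 kW × 70 h = 4.2 kWh
halogen floor lamp: Runtime = 12 h/day × 365 days = 4380 h
halogen floor lamp: 0.3 kW × 4380 h = 1314 kWh
electric kettle: 2.31 kW × 113 h = 261.03 kWh
Total energy = 1579.23 kWh
Cost = 1579.23 × $0.12 = $189.51

$189.51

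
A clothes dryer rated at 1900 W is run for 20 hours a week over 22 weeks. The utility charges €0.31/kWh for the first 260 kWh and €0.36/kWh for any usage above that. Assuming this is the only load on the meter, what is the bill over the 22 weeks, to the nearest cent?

Runtime = 20 h/week × 22 weeks = 440 h
Energy = 1.9 kW × 440 h = 836 kWh
Tier 1 (0–260 kWh): 260 × €0.31 = €80.6
Above 260 kWh: 576 × €0.36 = €207.36
Bill = €287.96

€287.96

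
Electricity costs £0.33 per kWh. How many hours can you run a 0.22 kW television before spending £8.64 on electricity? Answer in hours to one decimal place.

119.0 h

Energy available = £8.64 ÷ £0.33/kWh = 26.1818 kWh
Hours = 26.1818 kWh ÷ 0.22 kW = 119.0 h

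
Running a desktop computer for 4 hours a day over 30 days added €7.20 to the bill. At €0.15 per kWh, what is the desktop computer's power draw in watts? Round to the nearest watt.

Energy = €7.20 ÷ €0.15/kWh = 48 kWh
Runtime = 4 h/day × 30 days = 120 h
Power = 48 kWh ÷ 120 h = 0.4 kW = 400 W

400 W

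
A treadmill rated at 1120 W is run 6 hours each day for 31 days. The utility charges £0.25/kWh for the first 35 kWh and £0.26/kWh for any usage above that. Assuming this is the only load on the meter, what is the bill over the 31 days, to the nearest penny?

Runtime = 6 h/day × 31 days = 186 h
Energy = 1.12 kW × 186 h = 208.32 kWh
Tier 1 (0–35 kWh): 35 × £0.25 = £8.75
Above 35 kWh: 173.32 × £0.26 = £45.0632
Bill = £53.81

£53.81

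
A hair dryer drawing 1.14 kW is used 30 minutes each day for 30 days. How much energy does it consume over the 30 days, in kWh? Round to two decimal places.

Runtime = 30 min × 30 = 900 min = 15 h
Energy = 1.14 kW × 15 h = 17.1 kWh

17.10 kWh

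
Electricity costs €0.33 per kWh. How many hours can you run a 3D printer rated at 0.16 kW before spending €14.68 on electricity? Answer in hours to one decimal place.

278.0 h

Energy available = €14.68 ÷ €0.33/kWh = 44.4848 kWh
Hours = 44.4848 kWh ÷ 0.16 kW = 278.0 h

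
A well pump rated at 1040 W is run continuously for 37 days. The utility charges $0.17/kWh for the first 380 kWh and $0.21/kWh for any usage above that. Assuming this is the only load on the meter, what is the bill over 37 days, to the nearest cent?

Runtime = 24 h × 37 = 888 h
Energy = 1.04 kW × 888 h = 923.52 kWh
Tier 1 (0–380 kWh): 380 × $0.17 = $64.6
Above 380 kWh: 543.52 × $0.21 = $114.1392
Bill = $178.74

$178.74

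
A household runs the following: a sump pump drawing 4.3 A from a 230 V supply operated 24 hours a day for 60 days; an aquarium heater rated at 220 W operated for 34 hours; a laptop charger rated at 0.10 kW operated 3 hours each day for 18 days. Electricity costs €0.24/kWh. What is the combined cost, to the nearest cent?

sump pump: Power = 4.3 A × 230 V = 989 W = 0.989 kW
sump pump: Runtime = 24 h × 60 = 1440 h
sump pump: 0.989 kW × 1440 h = 1424.16 kWh
aquarium heater: 0.22 kW × 34 h = 7.48 kWh
laptop charger: Runtime = 3 h/day × 18 days = 54 h
laptop charger: 0.1 kW × 54 h = 5.4 kWh
Total energy = 1437.04 kWh
Cost = 1437.04 × €0.24 = €344.89

€344.89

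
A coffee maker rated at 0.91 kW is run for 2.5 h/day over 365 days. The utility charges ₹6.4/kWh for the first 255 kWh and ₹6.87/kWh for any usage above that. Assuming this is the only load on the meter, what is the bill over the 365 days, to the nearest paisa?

Runtime = 2.5 h/day × 365 days = 912.5 h
Energy = 0.91 kW × 912.5 h = 830.375 kWh
Tier 1 (0–255 kWh): 255 × ₹6.4 = ₹1632
Above 255 kWh: 575.375 × ₹6.87 = ₹3952.82625
Bill = ₹5584.83

₹5584.83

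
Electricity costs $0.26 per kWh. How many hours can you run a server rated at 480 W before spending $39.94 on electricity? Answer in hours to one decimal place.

Energy available = $39.94 ÷ $0.26/kWh = 153.6154 kWh
Hours = 153.6154 kWh ÷ 0.48 kW = 320.0 h

320.0 h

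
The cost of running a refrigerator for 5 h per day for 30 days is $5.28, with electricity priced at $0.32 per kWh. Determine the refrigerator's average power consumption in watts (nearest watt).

110 W

Energy = $5.28 ÷ $0.32/kWh = 16.5 kWh
Runtime = 5 h/day × 30 days = 150 h
Power = 16.5 kWh ÷ 150 h = 0.11 kW = 110 W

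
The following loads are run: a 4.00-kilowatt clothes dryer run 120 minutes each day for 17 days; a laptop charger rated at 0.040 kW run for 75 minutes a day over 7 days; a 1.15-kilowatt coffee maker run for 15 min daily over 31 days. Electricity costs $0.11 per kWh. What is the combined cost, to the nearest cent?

clothes dryer: Runtime = 120 min × 17 = 2040 min = 34 h
clothes dryer: 4 kW × 34 h = 136 kWh
laptop charger: Runtime = 75 min × 7 = 525 min = 8.75 h
laptop charger: 0.04 kW × 8.75 h = 0.35 kWh
coffee maker: Runtime = 15 min × 31 = 465 min = 7.75 h
coffee maker: 1.15 kW × 7.75 h = 8.9125 kWh
Total energy = 145.2625 kWh
Cost = 145.2625 × $0.11 = $15.98

$15.98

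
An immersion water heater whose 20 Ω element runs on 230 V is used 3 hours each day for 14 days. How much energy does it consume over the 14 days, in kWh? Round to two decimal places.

111.09 kWh

Power = V²/R = 230²/20 = 2645 W = 2.645 kW
Runtime = 3 h/day × 14 days = 42 h
Energy = 2.645 kW × 42 h = 111.09 kWh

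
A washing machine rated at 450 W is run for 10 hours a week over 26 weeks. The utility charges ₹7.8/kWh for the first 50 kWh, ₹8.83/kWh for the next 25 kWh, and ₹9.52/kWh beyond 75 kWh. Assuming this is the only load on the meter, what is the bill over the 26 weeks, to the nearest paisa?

₹1010.59

Runtime = 10 h/week × 26 weeks = 260 h
Energy = 0.45 kW × 260 h = 117 kWh
Tier 1 (0–50 kWh): 50 × ₹7.8 = ₹390
Tier 2 (50–75 kWh): 25 × ₹8.83 = ₹220.75
Above 75 kWh: 42 × ₹9.52 = ₹399.84
Bill = ₹1010.59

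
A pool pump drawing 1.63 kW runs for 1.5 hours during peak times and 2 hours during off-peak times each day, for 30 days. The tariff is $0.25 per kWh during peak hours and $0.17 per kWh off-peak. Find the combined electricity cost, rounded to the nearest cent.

Peak energy = 1.63 kW × 1.5 h × 30 = 73.35 kWh
Off-peak energy = 1.63 kW × 2 h × 30 = 97.8 kWh
Cost = 73.35 × $0.25 + 97.8 × $0.17 = $18.3375 + $16.626 = $34.96

$34.96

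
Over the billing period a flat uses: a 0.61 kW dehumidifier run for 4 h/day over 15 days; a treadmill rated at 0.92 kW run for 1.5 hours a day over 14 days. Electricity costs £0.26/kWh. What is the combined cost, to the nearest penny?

£14.54

dehumidifier: Runtime = 4 h/day × 15 days = 60 h
dehumidifier: 0.61 kW × 60 h = 36.6 kWh
treadmill: Runtime = 1.5 h/day × 14 days = 21 h
treadmill: 0.92 kW × 21 h = 19.32 kWh
Total energy = 55.92 kWh
Cost = 55.92 × £0.26 = £14.54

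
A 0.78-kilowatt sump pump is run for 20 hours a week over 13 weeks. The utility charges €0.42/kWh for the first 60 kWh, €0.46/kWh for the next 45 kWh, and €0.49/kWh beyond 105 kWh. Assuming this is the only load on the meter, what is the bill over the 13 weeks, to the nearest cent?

Runtime = 20 h/week × 13 weeks = 260 h
Energy = 0.78 kW × 260 h = 202.8 kWh
Tier 1 (0–60 kWh): 60 × €0.42 = €25.2
Tier 2 (60–105 kWh): 45 × €0.46 = €20.7
Above 105 kWh: 97.8 × €0.49 = €47.922
Bill = €93.82

€93.82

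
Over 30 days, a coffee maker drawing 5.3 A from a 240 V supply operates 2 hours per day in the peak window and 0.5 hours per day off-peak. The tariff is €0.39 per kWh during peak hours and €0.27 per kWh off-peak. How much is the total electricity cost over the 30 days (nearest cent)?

€34.92

Power = 5.3 A × 240 V = 1272 W = 1.272 kW
Peak energy = 1.272 kW × 2 h × 30 = 76.32 kWh
Off-peak energy = 1.272 kW × 0.5 h × 30 = 19.08 kWh
Cost = 76.32 × €0.39 + 19.08 × €0.27 = €29.7648 + €5.1516 = €34.92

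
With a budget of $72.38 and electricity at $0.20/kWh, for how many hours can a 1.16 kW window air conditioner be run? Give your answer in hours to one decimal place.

Energy available = $72.38 ÷ $0.20/kWh = 361.9 kWh
Hours = 361.9 kWh ÷ 1.16 kW = 312.0 h

312.0 h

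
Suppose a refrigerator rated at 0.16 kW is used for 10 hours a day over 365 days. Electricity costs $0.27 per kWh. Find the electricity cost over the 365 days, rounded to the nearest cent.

Runtime = 10 h/day × 365 days = 3650 h
Energy = 0.16 kW × 3650 h = 584 kWh
Cost = 584 kWh × $0.27/kWh = $157.68

$157.68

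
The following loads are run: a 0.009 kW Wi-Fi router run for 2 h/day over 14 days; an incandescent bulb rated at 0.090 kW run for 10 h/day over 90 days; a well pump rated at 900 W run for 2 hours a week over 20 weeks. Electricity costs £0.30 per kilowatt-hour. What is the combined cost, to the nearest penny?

Wi-Fi router: Runtime = 2 h/day × 14 days = 28 h
Wi-Fi router: 0.009 kW × 28 h = 0.252 kWh
incandescent bulb: Runtime = 10 h/day × 90 days = 900 h
incandescent bulb: 0.09 kW × 900 h = 81 kWh
well pump: Runtime = 2 h/week × 20 weeks = 40 h
well pump: 0.9 kW × 40 h = 36 kWh
Total energy = 117.252 kWh
Cost = 117.252 × £0.30 = £35.18

£35.18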